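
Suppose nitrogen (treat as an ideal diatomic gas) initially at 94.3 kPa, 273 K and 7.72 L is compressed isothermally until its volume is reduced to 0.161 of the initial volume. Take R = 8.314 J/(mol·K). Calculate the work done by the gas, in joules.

n = P₁V₁/(RT₁) = 94.3×7.72/(8.314×273) = 0.321 mol.
Isothermal: T stays 273 K; PV = const ⇒ V₂ = 1.24 L, P₂ = 586 kPa.
W = nRT ln(V₂/V₁) = 0.321×8.314×273×ln(0.161) = -1330 J.

-1330 J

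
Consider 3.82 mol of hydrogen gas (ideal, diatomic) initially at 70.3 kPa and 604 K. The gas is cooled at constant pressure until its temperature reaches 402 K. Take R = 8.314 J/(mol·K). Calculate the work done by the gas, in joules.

-6420 J

V₁ = nRT₁/P₁ = 3.82×8.314×604/70.3 = 273 L.
Isobaric: P stays 70.3 kPa; V/T = const ⇒ T₂ = 402 K, V₂ = 182 L.
W = PΔV = 70.3×(182−273) kPa·L = -6420 J.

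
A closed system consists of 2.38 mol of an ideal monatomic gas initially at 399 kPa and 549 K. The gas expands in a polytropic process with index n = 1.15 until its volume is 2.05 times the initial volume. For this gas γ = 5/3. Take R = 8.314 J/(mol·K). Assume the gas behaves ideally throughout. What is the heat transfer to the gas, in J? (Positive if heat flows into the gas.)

5730 J

V₁ = nRT₁/P₁ = 2.38×8.314×549/399 = 27.2 L.
Polytropic n=1.15: T₂ = T₁(V₁/V₂)^(n−1) = 549×(0.488)^0.15 = 493 K; P₂ = P₁(V₁/V₂)^n = 175 kPa.
W = (P₁V₁−P₂V₂)/(n−1) = (399×27.2−175×55.8)/0.15 = 7390 J.
ΔU = nCvΔT = 2.38×12.5×(493−549) = -1660 J.
Q = ΔU + W = 5730 J.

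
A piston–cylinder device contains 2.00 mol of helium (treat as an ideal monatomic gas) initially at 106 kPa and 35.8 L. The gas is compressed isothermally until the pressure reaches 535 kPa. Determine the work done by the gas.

-6140 J

T₁ = P₁V₁/(nR) = 106×35.8/(2.00×8.314) = 228 K.
Isothermal: T stays 228 K; PV = const ⇒ V₂ = 7.09 L, P₂ = 535 kPa.
W = nRT ln(V₂/V₁) = 2.00×8.314×228×ln(0.198) = -6140 J.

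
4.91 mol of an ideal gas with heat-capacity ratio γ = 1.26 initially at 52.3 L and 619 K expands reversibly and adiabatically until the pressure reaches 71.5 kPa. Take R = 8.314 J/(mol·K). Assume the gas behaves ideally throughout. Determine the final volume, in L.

238 L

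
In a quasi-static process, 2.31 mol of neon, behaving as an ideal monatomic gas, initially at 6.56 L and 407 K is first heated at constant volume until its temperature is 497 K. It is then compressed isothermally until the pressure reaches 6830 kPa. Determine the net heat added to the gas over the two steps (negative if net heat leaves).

-12200 J

P₁ = nRT₁/V₁ = 2.31×8.314×407/6.56 = 1190 kPa.
Step 1 — Isochoric: V stays 6.56 L; P/T = const ⇒ T₂ = 497 K, P₂ = 1460 kPa.
W = 0 (no volume change).
ΔU = nCvΔT = 2.31×12.5×(497−407) = 2590 J.
Q = ΔU = 2590 J.
State after step 1: P = 1460 kPa, V = 6.56 L, T = 497 K.
Step 2 — Isothermal: T stays 497 K; PV = const ⇒ V₂ = 1.40 L, P₂ = 6830 kPa.
ΔU = 0 (ideal gas, T constant).
W = nRT ln(V₂/V₁) = 2.31×8.314×497×ln(0.213) = -14800 J.
Q = ΔU + W = -14800 J.
Net over both steps: W = -14800 J, Q = -12200 J, ΔU = 2590 J.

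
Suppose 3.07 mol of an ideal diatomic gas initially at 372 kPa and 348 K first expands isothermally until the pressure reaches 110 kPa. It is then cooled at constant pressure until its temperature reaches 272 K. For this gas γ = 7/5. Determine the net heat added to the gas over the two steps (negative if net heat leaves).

4030 J

V₁ = nRT₁/P₁ = 3.07×8.314×348/372 = 23.9 L.
Step 1 — Isothermal: T stays 348 K; PV = const ⇒ V₂ = 80.7 L, P₂ = 110 kPa.
ΔU = 0 (ideal gas, T constant).
W = nRT ln(V₂/V₁) = 3.07×8.314×348×ln(3.38) = 10800 J.
Q = ΔU + W = 10800 J.
State after step 1: P = 110 kPa, V = 80.7 L, T = 348 K.
Step 2 — Isobaric: P stays 110 kPa; V/T = const ⇒ T₂ = 272 K, V₂ = 63.1 L.
W = PΔV = 110×(63.1−80.7) kPa·L = -1940 J.
ΔU = nCvΔT = 3.07×20.8×(272−348) = -4850 J.
Q = ΔU + W = nCpΔT = -6790 J.
Net over both steps: W = 8880 J, Q = 4030 J, ΔU = -4850 J.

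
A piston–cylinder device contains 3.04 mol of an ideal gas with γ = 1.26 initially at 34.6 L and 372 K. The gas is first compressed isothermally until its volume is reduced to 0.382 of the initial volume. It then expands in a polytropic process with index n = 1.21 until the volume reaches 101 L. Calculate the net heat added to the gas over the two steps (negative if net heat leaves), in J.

-6060 J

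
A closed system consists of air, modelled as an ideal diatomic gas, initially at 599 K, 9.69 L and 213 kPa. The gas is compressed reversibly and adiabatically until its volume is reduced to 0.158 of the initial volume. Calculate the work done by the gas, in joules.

n = P₁V₁/(RT₁) = 213×9.69/(8.314×599) = 0.414 mol.
Adiabatic: TV^(γ−1) = const ⇒ T₂ = 599×(6.33)^0.400 = 1250 K; PV^γ = const ⇒ P₂ = 2820 kPa.
ΔU = nCvΔT = 0.414×20.8×(1250−599) = 5630 J.
Q = 0 for an adiabatic process, so W = −ΔU = -5630 J.

-5630 J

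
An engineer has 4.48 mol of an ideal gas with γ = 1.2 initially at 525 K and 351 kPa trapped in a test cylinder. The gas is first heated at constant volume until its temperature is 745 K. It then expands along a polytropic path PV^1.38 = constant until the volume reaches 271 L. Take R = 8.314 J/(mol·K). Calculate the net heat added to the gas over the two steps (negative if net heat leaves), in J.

11300 J

V₁ = nRT₁/P₁ = 4.48×8.314×525/351 = 55.7 L.
Step 1 — Isochoric: V stays 55.7 L; P/T = const ⇒ T₂ = 745 K, P₂ = 498 kPa.
W = 0 (no volume change).
ΔU = nCvΔT = 4.48×41.6×(745−525) = 41000 J.
Q = ΔU = 41000 J.
State after step 1: P = 498 kPa, V = 55.7 L, T = 745 K.
Step 2 — Polytropic n=1.38: T₂ = T₁(V₁/V₂)^(n−1) = 745×(0.206)^0.38 = 408 K; P₂ = P₁(V₁/V₂)^n = 56.1 kPa.
W = (P₁V₁−P₂V₂)/(n−1) = (498×55.7−56.1×271)/0.38 = 33000 J.
ΔU = nCvΔT = 4.48×41.6×(408−745) = -62700 J.
Q = ΔU + W = -29700 J.
Net over both steps: W = 33000 J, Q = 11300 J, ΔU = -21700 J.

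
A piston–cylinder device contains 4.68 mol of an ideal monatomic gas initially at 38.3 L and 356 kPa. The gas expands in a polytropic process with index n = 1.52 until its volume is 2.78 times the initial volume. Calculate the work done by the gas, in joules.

T₁ = P₁V₁/(nR) = 356×38.3/(4.68×8.314) = 350 K.
Polytropic n=1.52: T₂ = T₁(V₁/V₂)^(n−1) = 350×(0.360)^0.52 = 206 K; P₂ = P₁(V₁/V₂)^n = 75.2 kPa.
W = (P₁V₁−P₂V₂)/(n−1) = (356×38.3−75.2×106)/0.52 = 10800 J.

10800 J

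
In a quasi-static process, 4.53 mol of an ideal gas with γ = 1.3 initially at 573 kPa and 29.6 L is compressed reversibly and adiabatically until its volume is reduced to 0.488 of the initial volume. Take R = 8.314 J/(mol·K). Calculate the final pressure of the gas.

1460 kPa

T₁ = P₁V₁/(nR) = 573×29.6/(4.53×8.314) = 450 K.
Adiabatic: TV^(γ−1) = const ⇒ T₂ = 450×(2.05)^0.300 = 558 K; PV^γ = const ⇒ P₂ = 1460 kPa.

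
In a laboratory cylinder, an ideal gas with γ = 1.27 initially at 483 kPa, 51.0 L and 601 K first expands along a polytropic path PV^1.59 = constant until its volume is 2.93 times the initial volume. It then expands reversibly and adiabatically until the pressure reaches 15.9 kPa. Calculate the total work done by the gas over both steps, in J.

34300 J

n = P₁V₁/(RT₁) = 483×51.0/(8.314×601) = 4.93 mol.
Step 1 — Polytropic n=1.59: T₂ = T₁(V₁/V₂)^(n−1) = 601×(0.341)^0.59 = 319 K; P₂ = P₁(V₁/V₂)^n = 87.4 kPa.
W = (P₁V₁−P₂V₂)/(n−1) = (483×51.0−87.4×149)/0.59 = 19600 J.
ΔU = nCvΔT = 4.93×30.8×(319−601) = -42800 J.
Q = ΔU + W = -23200 J.
State after step 1: P = 87.4 kPa, V = 149 L, T = 319 K.
Step 2 — Adiabatic: T₂/T₁ = (P₂/P₁)^((γ−1)/γ) ⇒ T₂ = 319×(0.182)^0.213 = 222 K; V₂ = 572 L.
ΔU = nCvΔT = 4.93×30.8×(222−319) = -14700 J.
Q = 0 for an adiabatic process, so W = −ΔU = 14700 J.
Net over both steps: W = 34300 J, Q = -23200 J, ΔU = -57600 J.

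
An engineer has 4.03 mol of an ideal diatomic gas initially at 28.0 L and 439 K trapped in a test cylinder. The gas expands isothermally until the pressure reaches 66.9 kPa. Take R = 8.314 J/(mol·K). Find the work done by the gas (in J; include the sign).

30300 J

P₁ = nRT₁/V₁ = 4.03×8.314×439/28.0 = 525 kPa.
Isothermal: T stays 439 K; PV = const ⇒ V₂ = 220 L, P₂ = 66.9 kPa.
W = nRT ln(V₂/V₁) = 4.03×8.314×439×ln(7.85) = 30300 J.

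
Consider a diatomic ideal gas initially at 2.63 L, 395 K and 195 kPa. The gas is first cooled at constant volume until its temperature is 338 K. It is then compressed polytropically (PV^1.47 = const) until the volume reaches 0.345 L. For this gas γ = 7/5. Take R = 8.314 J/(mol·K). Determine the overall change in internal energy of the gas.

n = P₁V₁/(RT₁) = 195×2.63/(8.314×395) = 0.156 mol.
Step 1 — Isochoric: V stays 2.63 L; P/T = const ⇒ T₂ = 338 K, P₂ = 167 kPa.
W = 0 (no volume change).
ΔU = nCvΔT = 0.156×20.8×(338−395) = -185 J.
Q = ΔU = -185 J.
State after step 1: P = 167 kPa, V = 2.63 L, T = 338 K.
Step 2 — Polytropic n=1.47: T₂ = T₁(V₁/V₂)^(n−1) = 338×(7.62)^0.47 = 878 K; P₂ = P₁(V₁/V₂)^n = 3300 kPa.
W = (P₁V₁−P₂V₂)/(n−1) = (167×2.63−3300×0.345)/0.47 = -1490 J.
ΔU = nCvΔT = 0.156×20.8×(878−338) = 1750 J.
Q = ΔU + W = 261 J.
Net over both steps: W = -1490 J, Q = 76.1 J, ΔU = 1570 J.

1570 J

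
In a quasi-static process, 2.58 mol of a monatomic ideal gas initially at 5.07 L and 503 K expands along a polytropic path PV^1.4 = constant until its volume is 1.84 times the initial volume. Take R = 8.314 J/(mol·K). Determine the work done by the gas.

5840 J

P₁ = nRT₁/V₁ = 2.58×8.314×503/5.07 = 2130 kPa.
Polytropic n=1.4: T₂ = T₁(V₁/V₂)^(n−1) = 503×(0.543)^0.40 = 394 K; P₂ = P₁(V₁/V₂)^n = 906 kPa.
W = (P₁V₁−P₂V₂)/(n−1) = (2130×5.07−906×9.33)/0.40 = 5840 J.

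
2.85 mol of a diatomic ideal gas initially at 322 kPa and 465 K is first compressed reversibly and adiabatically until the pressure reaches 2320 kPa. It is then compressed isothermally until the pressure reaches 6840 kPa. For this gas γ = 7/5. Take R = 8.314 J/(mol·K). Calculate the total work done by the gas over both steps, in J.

-41800 J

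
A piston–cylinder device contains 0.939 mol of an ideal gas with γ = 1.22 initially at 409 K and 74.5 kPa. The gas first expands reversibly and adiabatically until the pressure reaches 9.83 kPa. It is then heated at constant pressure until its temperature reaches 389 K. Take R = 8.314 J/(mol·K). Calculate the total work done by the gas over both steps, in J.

5260 J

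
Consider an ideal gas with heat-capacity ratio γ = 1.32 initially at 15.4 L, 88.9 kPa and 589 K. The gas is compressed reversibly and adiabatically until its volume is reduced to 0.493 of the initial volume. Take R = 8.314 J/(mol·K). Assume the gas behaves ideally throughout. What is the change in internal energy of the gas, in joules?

1090 J

n = P₁V₁/(RT₁) = 88.9×15.4/(8.314×589) = 0.280 mol.
Adiabatic: TV^(γ−1) = const ⇒ T₂ = 589×(2.03)^0.320 = 739 K; PV^γ = const ⇒ P₂ = 226 kPa.
For an ideal gas ΔU = nCvΔT with Cv = R/(γ−1) = 26.0 J/(mol·K).
ΔU = 0.280×26.0×(739−589) = 1090 J.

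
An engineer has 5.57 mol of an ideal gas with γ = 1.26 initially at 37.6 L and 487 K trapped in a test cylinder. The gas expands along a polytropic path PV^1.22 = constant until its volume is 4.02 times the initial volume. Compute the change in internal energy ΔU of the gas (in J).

P₁ = nRT₁/V₁ = 5.57×8.314×487/37.6 = 600 kPa.
Polytropic n=1.22: T₂ = T₁(V₁/V₂)^(n−1) = 487×(0.249)^0.22 = 359 K; P₂ = P₁(V₁/V₂)^n = 110 kPa.
For an ideal gas ΔU = nCvΔT with Cv = R/(γ−1) = 32.0 J/(mol·K).
ΔU = 5.57×32.0×(359−487) = -22900 J.

-22900 J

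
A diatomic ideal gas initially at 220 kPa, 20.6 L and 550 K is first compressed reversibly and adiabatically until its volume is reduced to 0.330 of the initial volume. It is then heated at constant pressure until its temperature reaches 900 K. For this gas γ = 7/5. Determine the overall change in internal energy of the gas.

7210 J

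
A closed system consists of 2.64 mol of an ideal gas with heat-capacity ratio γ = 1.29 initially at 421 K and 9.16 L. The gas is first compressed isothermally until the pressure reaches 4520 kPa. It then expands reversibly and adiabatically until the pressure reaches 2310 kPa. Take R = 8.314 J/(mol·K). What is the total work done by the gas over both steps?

-9400 J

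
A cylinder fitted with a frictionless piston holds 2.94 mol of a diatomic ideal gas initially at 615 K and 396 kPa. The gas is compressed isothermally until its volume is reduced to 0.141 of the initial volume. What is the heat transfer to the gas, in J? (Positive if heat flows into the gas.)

V₁ = nRT₁/P₁ = 2.94×8.314×615/396 = 38.0 L.
Isothermal: T stays 615 K; PV = const ⇒ V₂ = 5.35 L, P₂ = 2810 kPa.
ΔU = 0 (ideal gas, T constant).
W = nRT ln(V₂/V₁) = 2.94×8.314×615×ln(0.141) = -29400 J.
Q = ΔU + W = -29400 J.

-29400 J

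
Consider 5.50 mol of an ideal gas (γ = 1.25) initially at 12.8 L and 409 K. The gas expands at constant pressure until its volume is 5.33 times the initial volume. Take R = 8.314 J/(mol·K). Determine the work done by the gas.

81000 J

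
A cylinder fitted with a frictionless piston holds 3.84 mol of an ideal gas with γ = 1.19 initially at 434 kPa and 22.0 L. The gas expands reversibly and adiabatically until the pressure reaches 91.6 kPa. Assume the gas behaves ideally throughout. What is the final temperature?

233 K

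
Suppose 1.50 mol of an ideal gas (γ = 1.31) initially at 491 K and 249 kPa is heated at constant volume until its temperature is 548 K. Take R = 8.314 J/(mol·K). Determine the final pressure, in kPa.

V₁ = nRT₁/P₁ = 1.50×8.314×491/249 = 24.6 L.
Isochoric: V stays 24.6 L; P/T = const ⇒ T₂ = 548 K, P₂ = 278 kPa.

278 kPa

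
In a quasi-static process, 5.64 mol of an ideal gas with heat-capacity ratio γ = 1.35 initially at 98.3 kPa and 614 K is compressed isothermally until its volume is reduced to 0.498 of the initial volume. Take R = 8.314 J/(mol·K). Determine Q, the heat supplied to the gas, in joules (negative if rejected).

-20100 J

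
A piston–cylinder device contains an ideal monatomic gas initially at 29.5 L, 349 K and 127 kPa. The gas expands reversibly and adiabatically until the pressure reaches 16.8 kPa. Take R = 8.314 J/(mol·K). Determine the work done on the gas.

n = P₁V₁/(RT₁) = 127×29.5/(8.314×349) = 1.29 mol.
Adiabatic: T₂/T₁ = (P₂/P₁)^((γ−1)/γ) ⇒ T₂ = 349×(0.132)^0.400 = 155 K; V₂ = 99.3 L.
ΔU = nCvΔT = 1.29×12.5×(155−349) = -3120 J.
Q = 0 for an adiabatic process, so W = −ΔU = 3120 J.
Work done on the gas = −W_by = -3120 J.

-3120 J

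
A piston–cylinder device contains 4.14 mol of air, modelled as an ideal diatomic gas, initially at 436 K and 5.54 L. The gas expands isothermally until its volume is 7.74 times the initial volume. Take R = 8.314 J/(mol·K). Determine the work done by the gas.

30700 J

P₁ = nRT₁/V₁ = 4.14×8.314×436/5.54 = 2710 kPa.
Isothermal: T stays 436 K; PV = const ⇒ V₂ = 42.9 L, P₂ = 350 kPa.
W = nRT ln(V₂/V₁) = 4.14×8.314×436×ln(7.74) = 30700 J.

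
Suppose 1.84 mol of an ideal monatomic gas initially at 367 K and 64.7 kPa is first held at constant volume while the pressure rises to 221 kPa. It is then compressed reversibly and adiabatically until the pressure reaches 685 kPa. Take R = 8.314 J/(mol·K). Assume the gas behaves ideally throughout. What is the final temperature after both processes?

1970 K

V₁ = nRT₁/P₁ = 1.84×8.314×367/64.7 = 86.8 L.
Step 1 — Isochoric: V stays 86.8 L; P/T = const ⇒ T₂ = 1250 K, P₂ = 221 kPa.
W = 0 (no volume change).
ΔU = nCvΔT = 1.84×12.5×(1250−367) = 20300 J.
Q = ΔU = 20300 J.
State after step 1: P = 221 kPa, V = 86.8 L, T = 1250 K.
Step 2 — Adiabatic: T₂/T₁ = (P₂/P₁)^((γ−1)/γ) ⇒ T₂ = 1250×(3.10)^0.400 = 1970 K; V₂ = 44.0 L.
ΔU = nCvΔT = 1.84×12.5×(1970−1250) = 16500 J.
Q = 0 for an adiabatic process, so W = −ΔU = -16500 J.
Net over both steps: W = -16500 J, Q = 20300 J, ΔU = 36800 J.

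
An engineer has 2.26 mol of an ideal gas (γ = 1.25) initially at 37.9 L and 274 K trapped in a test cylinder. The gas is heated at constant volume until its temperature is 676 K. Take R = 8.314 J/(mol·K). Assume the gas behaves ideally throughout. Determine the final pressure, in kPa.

335 kPa

P₁ = nRT₁/V₁ = 2.26×8.314×274/37.9 = 136 kPa.
Isochoric: V stays 37.9 L; P/T = const ⇒ T₂ = 676 K, P₂ = 335 kPa.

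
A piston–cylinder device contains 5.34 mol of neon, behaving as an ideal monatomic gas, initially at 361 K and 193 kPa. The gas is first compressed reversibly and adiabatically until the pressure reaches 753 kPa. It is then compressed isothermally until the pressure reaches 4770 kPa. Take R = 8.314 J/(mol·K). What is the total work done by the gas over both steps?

V₁ = nRT₁/P₁ = 5.34×8.314×361/193 = 83.0 L.
Step 1 — Adiabatic: T₂/T₁ = (P₂/P₁)^((γ−1)/γ) ⇒ T₂ = 361×(3.90)^0.400 = 622 K; V₂ = 36.7 L.
ΔU = nCvΔT = 5.34×12.5×(622−361) = 17400 J.
Q = 0 for an adiabatic process, so W = −ΔU = -17400 J.
State after step 1: P = 753 kPa, V = 36.7 L, T = 622 K.
Step 2 — Isothermal: T stays 622 K; PV = const ⇒ V₂ = 5.79 L, P₂ = 4770 kPa.
ΔU = 0 (ideal gas, T constant).
W = nRT ln(V₂/V₁) = 5.34×8.314×622×ln(0.158) = -51000 J.
Q = ΔU + W = -51000 J.
Net over both steps: W = -68400 J, Q = -51000 J, ΔU = 17400 J.

-68400 J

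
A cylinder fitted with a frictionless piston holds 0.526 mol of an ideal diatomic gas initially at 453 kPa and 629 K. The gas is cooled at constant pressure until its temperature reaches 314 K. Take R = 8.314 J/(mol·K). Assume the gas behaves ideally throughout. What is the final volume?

V₁ = nRT₁/P₁ = 0.526×8.314×629/453 = 6.07 L.
Isobaric: P stays 453 kPa; V/T = const ⇒ T₂ = 314 K, V₂ = 3.03 L.

3.03 L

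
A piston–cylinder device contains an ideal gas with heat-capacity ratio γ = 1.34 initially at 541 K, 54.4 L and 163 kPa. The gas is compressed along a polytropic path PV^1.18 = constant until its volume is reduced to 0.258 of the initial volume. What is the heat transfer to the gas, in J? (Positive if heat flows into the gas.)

n = P₁V₁/(RT₁) = 163×54.4/(8.314×541) = 1.97 mol.
Polytropic n=1.18: T₂ = T₁(V₁/V₂)^(n−1) = 541×(3.88)^0.18 = 690 K; P₂ = P₁(V₁/V₂)^n = 806 kPa.
W = (P₁V₁−P₂V₂)/(n−1) = (163×54.4−806×14.0)/0.18 = -13600 J.
ΔU = nCvΔT = 1.97×24.5×(690−541) = 7200 J.
Q = ΔU + W = -6400 J.

-6400 J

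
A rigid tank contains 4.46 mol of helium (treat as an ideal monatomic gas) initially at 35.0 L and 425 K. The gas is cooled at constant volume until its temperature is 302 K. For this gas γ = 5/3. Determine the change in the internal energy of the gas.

-6840 J

P₁ = nRT₁/V₁ = 4.46×8.314×425/35.0 = 450 kPa.
Isochoric: V stays 35.0 L; P/T = const ⇒ T₂ = 302 K, P₂ = 320 kPa.
For an ideal gas ΔU = nCvΔT with Cv = (3/2)R = 12.5 J/(mol·K).
ΔU = 4.46×12.5×(302−425) = -6840 J.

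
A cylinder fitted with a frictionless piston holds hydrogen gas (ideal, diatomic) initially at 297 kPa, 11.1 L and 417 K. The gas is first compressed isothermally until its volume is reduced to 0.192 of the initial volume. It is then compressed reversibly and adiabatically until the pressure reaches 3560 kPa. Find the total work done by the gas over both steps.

n = P₁V₁/(RT₁) = 297×11.1/(8.314×417) = 0.951 mol.
Step 1 — Isothermal: T stays 417 K; PV = const ⇒ V₂ = 2.13 L, P₂ = 1550 kPa.
ΔU = 0 (ideal gas, T constant).
W = nRT ln(V₂/V₁) = 0.951×8.314×417×ln(0.192) = -5440 J.
Q = ΔU + W = -5440 J.
State after step 1: P = 1550 kPa, V = 2.13 L, T = 417 K.
Step 2 — Adiabatic: T₂/T₁ = (P₂/P₁)^((γ−1)/γ) ⇒ T₂ = 417×(2.30)^0.286 = 529 K; V₂ = 1.18 L.
ΔU = nCvΔT = 0.951×20.8×(529−417) = 2220 J.
Q = 0 for an adiabatic process, so W = −ΔU = -2220 J.
Net over both steps: W = -7660 J, Q = -5440 J, ΔU = 2220 J.

-7660 J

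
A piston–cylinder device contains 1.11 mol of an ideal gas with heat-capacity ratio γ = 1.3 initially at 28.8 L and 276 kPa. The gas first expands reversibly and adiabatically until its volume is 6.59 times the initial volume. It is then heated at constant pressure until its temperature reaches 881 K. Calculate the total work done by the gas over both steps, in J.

T₁ = P₁V₁/(nR) = 276×28.8/(1.11×8.314) = 861 K.
Step 1 — Adiabatic: TV^(γ−1) = const ⇒ T₂ = 861×(0.152)^0.300 = 489 K; PV^γ = const ⇒ P₂ = 23.8 kPa.
ΔU = nCvΔT = 1.11×27.7×(489−861) = -11400 J.
Q = 0 for an adiabatic process, so W = −ΔU = 11400 J.
State after step 1: P = 23.8 kPa, V = 190 L, T = 489 K.
Step 2 — Isobaric: P stays 23.8 kPa; V/T = const ⇒ T₂ = 881 K, V₂ = 342 L.
W = PΔV = 23.8×(342−190) kPa·L = 3620 J.
ΔU = nCvΔT = 1.11×27.7×(881−489) = 12100 J.
Q = ΔU + W = nCpΔT = 15700 J.
Net over both steps: W = 15100 J, Q = 15700 J, ΔU = 605 J.

15100 J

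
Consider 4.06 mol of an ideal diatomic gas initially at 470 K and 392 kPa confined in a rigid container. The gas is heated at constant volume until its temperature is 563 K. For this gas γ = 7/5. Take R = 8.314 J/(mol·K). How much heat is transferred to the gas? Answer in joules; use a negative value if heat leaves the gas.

V₁ = nRT₁/P₁ = 4.06×8.314×470/392 = 40.5 L.
Isochoric: V stays 40.5 L; P/T = const ⇒ T₂ = 563 K, P₂ = 470 kPa.
W = 0 (no volume change).
ΔU = nCvΔT = 4.06×20.8×(563−470) = 7850 J.
Q = ΔU = 7850 J.

7850 J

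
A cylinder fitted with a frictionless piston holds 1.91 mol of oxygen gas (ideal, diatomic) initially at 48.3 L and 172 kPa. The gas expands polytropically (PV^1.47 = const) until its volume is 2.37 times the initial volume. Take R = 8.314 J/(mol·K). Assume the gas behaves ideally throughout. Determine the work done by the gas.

T₁ = P₁V₁/(nR) = 172×48.3/(1.91×8.314) = 523 K.
Polytropic n=1.47: T₂ = T₁(V₁/V₂)^(n−1) = 523×(0.422)^0.47 = 349 K; P₂ = P₁(V₁/V₂)^n = 48.4 kPa.
W = (P₁V₁−P₂V₂)/(n−1) = (172×48.3−48.4×114)/0.47 = 5890 J.

5890 J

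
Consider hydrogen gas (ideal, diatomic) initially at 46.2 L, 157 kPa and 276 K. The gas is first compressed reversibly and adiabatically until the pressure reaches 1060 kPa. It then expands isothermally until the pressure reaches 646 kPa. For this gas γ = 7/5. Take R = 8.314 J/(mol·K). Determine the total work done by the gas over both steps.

-6960 J

n = P₁V₁/(RT₁) = 157×46.2/(8.314×276) = 3.16 mol.
Step 1 — Adiabatic: T₂/T₁ = (P₂/P₁)^((γ−1)/γ) ⇒ T₂ = 276×(6.75)^0.286 = 476 K; V₂ = 11.8 L.
ΔU = nCvΔT = 3.16×20.8×(476−276) = 13200 J.
Q = 0 for an adiabatic process, so W = −ΔU = -13200 J.
State after step 1: P = 1060 kPa, V = 11.8 L, T = 476 K.
Step 2 — Isothermal: T stays 476 K; PV = const ⇒ V₂ = 19.4 L, P₂ = 646 kPa.
ΔU = 0 (ideal gas, T constant).
W = nRT ln(V₂/V₁) = 3.16×8.314×476×ln(1.64) = 6200 J.
Q = ΔU + W = 6200 J.
Net over both steps: W = -6960 J, Q = 6200 J, ΔU = 13200 J.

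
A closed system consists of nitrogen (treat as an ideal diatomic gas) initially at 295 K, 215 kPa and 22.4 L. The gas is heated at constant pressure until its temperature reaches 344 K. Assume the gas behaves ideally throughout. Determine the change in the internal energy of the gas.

2000 J

n = P₁V₁/(RT₁) = 215×22.4/(8.314×295) = 1.96 mol.
Isobaric: P stays 215 kPa; V/T = const ⇒ T₂ = 344 K, V₂ = 26.1 L.
For an ideal gas ΔU = nCvΔT with Cv = (5/2)R = 20.8 J/(mol·K).
ΔU = 1.96×20.8×(344−295) = 2000 J.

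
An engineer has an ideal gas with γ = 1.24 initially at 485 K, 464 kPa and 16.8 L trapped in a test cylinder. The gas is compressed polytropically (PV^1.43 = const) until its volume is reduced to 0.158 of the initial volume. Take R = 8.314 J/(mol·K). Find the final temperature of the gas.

Polytropic n=1.43: T₂ = T₁(V₁/V₂)^(n−1) = 485×(6.33)^0.43 = 1070 K; P₂ = P₁(V₁/V₂)^n = 6490 kPa.

1070 K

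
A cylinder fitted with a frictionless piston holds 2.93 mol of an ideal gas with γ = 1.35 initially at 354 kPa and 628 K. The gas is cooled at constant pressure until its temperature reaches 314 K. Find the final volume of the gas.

21.6 L

V₁ = nRT₁/P₁ = 2.93×8.314×628/354 = 43.2 L.
Isobaric: P stays 354 kPa; V/T = const ⇒ T₂ = 314 K, V₂ = 21.6 L.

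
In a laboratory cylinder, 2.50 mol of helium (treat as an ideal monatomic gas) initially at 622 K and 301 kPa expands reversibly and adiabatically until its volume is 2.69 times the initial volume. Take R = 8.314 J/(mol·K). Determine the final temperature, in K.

V₁ = nRT₁/P₁ = 2.50×8.314×622/301 = 43.0 L.
Adiabatic: TV^(γ−1) = const ⇒ T₂ = 622×(0.372)^0.667 = 322 K; PV^γ = const ⇒ P₂ = 57.9 kPa.

322 K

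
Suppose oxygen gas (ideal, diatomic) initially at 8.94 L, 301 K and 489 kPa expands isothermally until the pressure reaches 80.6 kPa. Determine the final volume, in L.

54.2 L

Isothermal: T stays 301 K; PV = const ⇒ V₂ = 54.2 L, P₂ = 80.6 kPa.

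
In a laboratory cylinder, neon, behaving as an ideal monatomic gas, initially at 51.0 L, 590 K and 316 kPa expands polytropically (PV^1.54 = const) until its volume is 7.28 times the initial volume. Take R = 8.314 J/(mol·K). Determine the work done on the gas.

n = P₁V₁/(RT₁) = 316×51.0/(8.314×590) = 3.29 mol.
Polytropic n=1.54: T₂ = T₁(V₁/V₂)^(n−1) = 590×(0.137)^0.54 = 202 K; P₂ = P₁(V₁/V₂)^n = 14.9 kPa.
W = (P₁V₁−P₂V₂)/(n−1) = (316×51.0−14.9×371)/0.54 = 19600 J.
Work done on the gas = −W_by = -19600 J.

-19600 J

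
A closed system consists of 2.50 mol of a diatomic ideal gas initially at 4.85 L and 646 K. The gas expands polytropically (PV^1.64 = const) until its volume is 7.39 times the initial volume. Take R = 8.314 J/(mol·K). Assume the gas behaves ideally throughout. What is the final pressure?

P₁ = nRT₁/V₁ = 2.50×8.314×646/4.85 = 2770 kPa.
Polytropic n=1.64: T₂ = T₁(V₁/V₂)^(n−1) = 646×(0.135)^0.64 = 180 K; P₂ = P₁(V₁/V₂)^n = 104 kPa.

104 kPa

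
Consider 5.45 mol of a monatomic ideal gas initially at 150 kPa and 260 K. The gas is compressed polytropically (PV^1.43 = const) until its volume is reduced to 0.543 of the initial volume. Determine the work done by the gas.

-8230 J

V₁ = nRT₁/P₁ = 5.45×8.314×260/150 = 78.5 L.
Polytropic n=1.43: T₂ = T₁(V₁/V₂)^(n−1) = 260×(1.84)^0.43 = 338 K; P₂ = P₁(V₁/V₂)^n = 359 kPa.
W = (P₁V₁−P₂V₂)/(n−1) = (150×78.5−359×42.6)/0.43 = -8230 J.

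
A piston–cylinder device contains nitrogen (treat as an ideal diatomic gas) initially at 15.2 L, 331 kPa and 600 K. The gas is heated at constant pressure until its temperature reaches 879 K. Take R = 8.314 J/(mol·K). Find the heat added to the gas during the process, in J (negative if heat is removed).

8190 J

n = P₁V₁/(RT₁) = 331×15.2/(8.314×600) = 1.01 mol.
Isobaric: P stays 331 kPa; V/T = const ⇒ T₂ = 879 K, V₂ = 22.3 L.
W = PΔV = 331×(22.3−15.2) kPa·L = 2340 J.
ΔU = nCvΔT = 1.01×20.8×(879−600) = 5850 J.
Q = ΔU + W = nCpΔT = 8190 J.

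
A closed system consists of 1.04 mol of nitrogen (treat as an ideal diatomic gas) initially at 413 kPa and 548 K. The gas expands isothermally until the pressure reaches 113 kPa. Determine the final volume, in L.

41.9 L

V₁ = nRT₁/P₁ = 1.04×8.314×548/413 = 11.5 L.
Isothermal: T stays 548 K; PV = const ⇒ V₂ = 41.9 L, P₂ = 113 kPa.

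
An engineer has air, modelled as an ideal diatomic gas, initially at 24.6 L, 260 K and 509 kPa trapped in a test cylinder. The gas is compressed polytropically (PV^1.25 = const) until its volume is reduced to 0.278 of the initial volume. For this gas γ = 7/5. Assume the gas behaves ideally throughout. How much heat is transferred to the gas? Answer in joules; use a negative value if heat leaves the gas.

-7080 J

n = P₁V₁/(RT₁) = 509×24.6/(8.314×260) = 5.79 mol.
Polytropic n=1.25: T₂ = T₁(V₁/V₂)^(n−1) = 260×(3.60)^0.25 = 358 K; P₂ = P₁(V₁/V₂)^n = 2520 kPa.
W = (P₁V₁−P₂V₂)/(n−1) = (509×24.6−2520×6.84)/0.25 = -18900 J.
ΔU = nCvΔT = 5.79×20.8×(358−260) = 11800 J.
Q = ΔU + W = -7080 J.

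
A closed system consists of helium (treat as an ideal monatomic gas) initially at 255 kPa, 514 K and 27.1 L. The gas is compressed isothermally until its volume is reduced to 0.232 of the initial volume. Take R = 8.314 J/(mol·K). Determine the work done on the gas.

n = P₁V₁/(RT₁) = 255×27.1/(8.314×514) = 1.62 mol.
Isothermal: T stays 514 K; PV = const ⇒ V₂ = 6.29 L, P₂ = 1100 kPa.
W = nRT ln(V₂/V₁) = 1.62×8.314×514×ln(0.232) = -10100 J.
Work done on the gas = −W_by = 10100 J.

10100 J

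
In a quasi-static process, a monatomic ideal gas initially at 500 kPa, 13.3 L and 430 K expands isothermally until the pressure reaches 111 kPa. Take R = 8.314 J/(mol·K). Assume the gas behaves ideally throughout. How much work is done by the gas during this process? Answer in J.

10000 J

n = P₁V₁/(RT₁) = 500×13.3/(8.314×430) = 1.86 mol.
Isothermal: T stays 430 K; PV = const ⇒ V₂ = 59.9 L, P₂ = 111 kPa.
W = nRT ln(V₂/V₁) = 1.86×8.314×430×ln(4.50) = 10000 J.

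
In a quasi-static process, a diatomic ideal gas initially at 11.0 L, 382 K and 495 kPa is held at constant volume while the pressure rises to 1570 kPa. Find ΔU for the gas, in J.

29600 J

n = P₁V₁/(RT₁) = 495×11.0/(8.314×382) = 1.71 mol.
Isochoric: V stays 11.0 L; P/T = const ⇒ T₂ = 1210 K, P₂ = 1570 kPa.
For an ideal gas ΔU = nCvΔT with Cv = (5/2)R = 20.8 J/(mol·K).
ΔU = 1.71×20.8×(1210−382) = 29600 J.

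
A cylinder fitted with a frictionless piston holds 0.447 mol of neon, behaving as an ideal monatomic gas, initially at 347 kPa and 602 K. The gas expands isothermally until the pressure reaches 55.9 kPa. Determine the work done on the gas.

V₁ = nRT₁/P₁ = 0.447×8.314×602/347 = 6.45 L.
Isothermal: T stays 602 K; PV = const ⇒ V₂ = 40.0 L, P₂ = 55.9 kPa.
W = nRT ln(V₂/V₁) = 0.447×8.314×602×ln(6.21) = 4080 J.
Work done on the gas = −W_by = -4080 J.

-4080 J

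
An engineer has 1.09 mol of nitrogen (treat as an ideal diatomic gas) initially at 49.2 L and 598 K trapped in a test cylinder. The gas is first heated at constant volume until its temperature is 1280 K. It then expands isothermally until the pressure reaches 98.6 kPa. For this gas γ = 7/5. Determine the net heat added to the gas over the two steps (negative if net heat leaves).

25600 J

P₁ = nRT₁/V₁ = 1.09×8.314×598/49.2 = 110 kPa.
Step 1 — Isochoric: V stays 49.2 L; P/T = const ⇒ T₂ = 1280 K, P₂ = 236 kPa.
W = 0 (no volume change).
ΔU = nCvΔT = 1.09×20.8×(1280−598) = 15500 J.
Q = ΔU = 15500 J.
State after step 1: P = 236 kPa, V = 49.2 L, T = 1280 K.
Step 2 — Isothermal: T stays 1280 K; PV = const ⇒ V₂ = 118 L, P₂ = 98.6 kPa.
ΔU = 0 (ideal gas, T constant).
W = nRT ln(V₂/V₁) = 1.09×8.314×1280×ln(2.39) = 10100 J.
Q = ΔU + W = 10100 J.
Net over both steps: W = 10100 J, Q = 25600 J, ΔU = 15500 J.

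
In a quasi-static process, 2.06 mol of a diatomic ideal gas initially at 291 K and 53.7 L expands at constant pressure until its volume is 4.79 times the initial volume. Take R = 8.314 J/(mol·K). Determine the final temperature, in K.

P₁ = nRT₁/V₁ = 2.06×8.314×291/53.7 = 92.8 kPa.
Isobaric: P stays 92.8 kPa; V/T = const ⇒ T₂ = 1390 K, V₂ = 257 L.

1390 K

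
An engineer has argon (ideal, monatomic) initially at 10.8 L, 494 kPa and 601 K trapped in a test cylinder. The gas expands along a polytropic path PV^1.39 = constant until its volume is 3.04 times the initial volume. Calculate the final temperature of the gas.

Polytropic n=1.39: T₂ = T₁(V₁/V₂)^(n−1) = 601×(0.329)^0.39 = 390 K; P₂ = P₁(V₁/V₂)^n = 105 kPa.

390 K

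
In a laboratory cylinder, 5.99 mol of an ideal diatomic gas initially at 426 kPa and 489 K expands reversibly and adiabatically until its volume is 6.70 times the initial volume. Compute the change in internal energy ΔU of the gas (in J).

V₁ = nRT₁/P₁ = 5.99×8.314×489/426 = 57.2 L.
Adiabatic: TV^(γ−1) = const ⇒ T₂ = 489×(0.149)^0.400 = 228 K; PV^γ = const ⇒ P₂ = 29.7 kPa.
For an ideal gas ΔU = nCvΔT with Cv = (5/2)R = 20.8 J/(mol·K).
ΔU = 5.99×20.8×(228−489) = -32400 J.

-32400 J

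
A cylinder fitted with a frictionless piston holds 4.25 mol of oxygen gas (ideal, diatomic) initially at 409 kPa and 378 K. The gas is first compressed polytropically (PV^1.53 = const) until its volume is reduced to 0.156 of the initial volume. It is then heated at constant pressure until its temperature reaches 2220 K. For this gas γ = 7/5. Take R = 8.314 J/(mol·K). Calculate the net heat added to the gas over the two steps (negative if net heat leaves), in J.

V₁ = nRT₁/P₁ = 4.25×8.314×378/409 = 32.7 L.
Step 1 — Polytropic n=1.53: T₂ = T₁(V₁/V₂)^(n−1) = 378×(6.41)^0.53 = 1010 K; P₂ = P₁(V₁/V₂)^n = 7020 kPa.
W = (P₁V₁−P₂V₂)/(n−1) = (409×32.7−7020×5.09)/0.53 = -42300 J.
ΔU = nCvΔT = 4.25×20.8×(1010−378) = 56000 J.
Q = ΔU + W = 13700 J.
State after step 1: P = 7020 kPa, V = 5.09 L, T = 1010 K.
Step 2 — Isobaric: P stays 7020 kPa; V/T = const ⇒ T₂ = 2220 K, V₂ = 11.2 L.
W = PΔV = 7020×(11.2−5.09) kPa·L = 42700 J.
ΔU = nCvΔT = 4.25×20.8×(2220−1010) = 107000 J.
Q = ΔU + W = nCpΔT = 149000 J.
Net over both steps: W = 427 J, Q = 163000 J, ΔU = 163000 J.

163000 J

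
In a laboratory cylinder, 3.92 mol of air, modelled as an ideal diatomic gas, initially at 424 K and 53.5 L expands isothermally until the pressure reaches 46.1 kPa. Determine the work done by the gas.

P₁ = nRT₁/V₁ = 3.92×8.314×424/53.5 = 258 kPa.
Isothermal: T stays 424 K; PV = const ⇒ V₂ = 300 L, P₂ = 46.1 kPa.
W = nRT ln(V₂/V₁) = 3.92×8.314×424×ln(5.60) = 23800 J.

23800 J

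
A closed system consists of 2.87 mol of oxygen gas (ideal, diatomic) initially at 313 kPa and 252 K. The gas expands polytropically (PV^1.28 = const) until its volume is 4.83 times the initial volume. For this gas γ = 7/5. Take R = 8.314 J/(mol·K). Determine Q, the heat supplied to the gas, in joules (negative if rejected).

2300 J

V₁ = nRT₁/P₁ = 2.87×8.314×252/313 = 19.2 L.
Polytropic n=1.28: T₂ = T₁(V₁/V₂)^(n−1) = 252×(0.207)^0.28 = 162 K; P₂ = P₁(V₁/V₂)^n = 41.7 kPa.
W = (P₁V₁−P₂V₂)/(n−1) = (313×19.2−41.7×92.8)/0.28 = 7660 J.
ΔU = nCvΔT = 2.87×20.8×(162−252) = -5360 J.
Q = ΔU + W = 2300 J.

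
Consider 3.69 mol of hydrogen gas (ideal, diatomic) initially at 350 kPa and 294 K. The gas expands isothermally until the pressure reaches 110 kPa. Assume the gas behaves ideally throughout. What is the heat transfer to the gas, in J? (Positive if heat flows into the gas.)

V₁ = nRT₁/P₁ = 3.69×8.314×294/350 = 25.8 L.
Isothermal: T stays 294 K; PV = const ⇒ V₂ = 82.0 L, P₂ = 110 kPa.
ΔU = 0 (ideal gas, T constant).
W = nRT ln(V₂/V₁) = 3.69×8.314×294×ln(3.18) = 10400 J.
Q = ΔU + W = 10400 J.

10400 J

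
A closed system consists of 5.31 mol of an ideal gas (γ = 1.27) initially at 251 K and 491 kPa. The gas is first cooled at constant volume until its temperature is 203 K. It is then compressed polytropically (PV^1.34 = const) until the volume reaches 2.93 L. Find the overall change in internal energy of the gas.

25400 J

V₁ = nRT₁/P₁ = 5.31×8.314×251/491 = 22.6 L.
Step 1 — Isochoric: V stays 22.6 L; P/T = const ⇒ T₂ = 203 K, P₂ = 397 kPa.
W = 0 (no volume change).
ΔU = nCvΔT = 5.31×30.8×(203−251) = -7850 J.
Q = ΔU = -7850 J.
State after step 1: P = 397 kPa, V = 22.6 L, T = 203 K.
Step 2 — Polytropic n=1.34: T₂ = T₁(V₁/V₂)^(n−1) = 203×(7.70)^0.34 = 406 K; P₂ = P₁(V₁/V₂)^n = 6120 kPa.
W = (P₁V₁−P₂V₂)/(n−1) = (397×22.6−6120×2.93)/0.34 = -26400 J.
ΔU = nCvΔT = 5.31×30.8×(406−203) = 33300 J.
Q = ΔU + W = 6850 J.
Net over both steps: W = -26400 J, Q = -1000 J, ΔU = 25400 J.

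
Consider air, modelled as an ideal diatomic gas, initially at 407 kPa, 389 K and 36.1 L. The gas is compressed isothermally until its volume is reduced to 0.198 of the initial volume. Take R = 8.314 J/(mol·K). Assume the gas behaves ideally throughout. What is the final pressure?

Isothermal: T stays 389 K; PV = const ⇒ V₂ = 7.15 L, P₂ = 2060 kPa.

2060 kPa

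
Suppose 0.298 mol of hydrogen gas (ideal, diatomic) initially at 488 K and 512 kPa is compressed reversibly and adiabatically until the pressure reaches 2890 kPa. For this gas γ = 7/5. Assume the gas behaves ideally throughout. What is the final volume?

V₁ = nRT₁/P₁ = 0.298×8.314×488/512 = 2.36 L.
Adiabatic: T₂/T₁ = (P₂/P₁)^((γ−1)/γ) ⇒ T₂ = 488×(5.64)^0.286 = 800 K; V₂ = 0.686 L.

0.686 L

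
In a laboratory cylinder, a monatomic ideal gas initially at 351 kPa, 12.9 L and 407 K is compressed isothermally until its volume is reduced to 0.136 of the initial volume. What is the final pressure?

Isothermal: T stays 407 K; PV = const ⇒ V₂ = 1.75 L, P₂ = 2580 kPa.

2580 kPa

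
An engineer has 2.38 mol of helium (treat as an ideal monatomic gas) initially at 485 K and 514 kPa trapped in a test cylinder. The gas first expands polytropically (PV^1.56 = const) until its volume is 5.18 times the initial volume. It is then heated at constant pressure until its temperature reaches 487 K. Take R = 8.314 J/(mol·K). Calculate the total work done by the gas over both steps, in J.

V₁ = nRT₁/P₁ = 2.38×8.314×485/514 = 18.7 L.
Step 1 — Polytropic n=1.56: T₂ = T₁(V₁/V₂)^(n−1) = 485×(0.193)^0.56 = 193 K; P₂ = P₁(V₁/V₂)^n = 39.5 kPa.
W = (P₁V₁−P₂V₂)/(n−1) = (514×18.7−39.5×96.7)/0.56 = 10300 J.
ΔU = nCvΔT = 2.38×12.5×(193−485) = -8660 J.
Q = ΔU + W = 1650 J.
State after step 1: P = 39.5 kPa, V = 96.7 L, T = 193 K.
Step 2 — Isobaric: P stays 39.5 kPa; V/T = const ⇒ T₂ = 487 K, V₂ = 244 L.
W = PΔV = 39.5×(244−96.7) kPa·L = 5820 J.
ΔU = nCvΔT = 2.38×12.5×(487−193) = 8720 J.
Q = ΔU + W = nCpΔT = 14500 J.
Net over both steps: W = 16100 J, Q = 16200 J, ΔU = 59.4 J.

16100 J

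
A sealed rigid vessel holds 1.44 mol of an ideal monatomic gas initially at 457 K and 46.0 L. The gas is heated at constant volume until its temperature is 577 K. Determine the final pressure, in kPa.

150 kPa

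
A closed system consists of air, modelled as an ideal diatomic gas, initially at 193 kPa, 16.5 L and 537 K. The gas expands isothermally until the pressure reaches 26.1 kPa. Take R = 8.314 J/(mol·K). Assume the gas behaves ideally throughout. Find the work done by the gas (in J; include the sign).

n = P₁V₁/(RT₁) = 193×16.5/(8.314×537) = 0.713 mol.
Isothermal: T stays 537 K; PV = const ⇒ V₂ = 122 L, P₂ = 26.1 kPa.
W = nRT ln(V₂/V₁) = 0.713×8.314×537×ln(7.39) = 6370 J.

6370 J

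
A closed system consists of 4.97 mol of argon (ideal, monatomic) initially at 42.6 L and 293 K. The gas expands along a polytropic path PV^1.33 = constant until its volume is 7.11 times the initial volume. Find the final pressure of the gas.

P₁ = nRT₁/V₁ = 4.97×8.314×293/42.6 = 284 kPa.
Polytropic n=1.33: T₂ = T₁(V₁/V₂)^(n−1) = 293×(0.141)^0.33 = 153 K; P₂ = P₁(V₁/V₂)^n = 20.9 kPa.

20.9 kPa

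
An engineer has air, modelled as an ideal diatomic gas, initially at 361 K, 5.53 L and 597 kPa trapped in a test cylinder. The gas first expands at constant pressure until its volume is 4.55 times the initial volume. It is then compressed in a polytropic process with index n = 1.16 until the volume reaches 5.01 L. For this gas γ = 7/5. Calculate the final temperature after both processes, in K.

n = P₁V₁/(RT₁) = 597×5.53/(8.314×361) = 1.10 mol.
Step 1 — Isobaric: P stays 597 kPa; V/T = const ⇒ T₂ = 1640 K, V₂ = 25.2 L.
W = PΔV = 597×(25.2−5.53) kPa·L = 11700 J.
ΔU = nCvΔT = 1.10×20.8×(1640−361) = 29300 J.
Q = ΔU + W = nCpΔT = 41000 J.
State after step 1: P = 597 kPa, V = 25.2 L, T = 1640 K.
Step 2 — Polytropic n=1.16: T₂ = T₁(V₁/V₂)^(n−1) = 1640×(5.02)^0.16 = 2130 K; P₂ = P₁(V₁/V₂)^n = 3880 kPa.
W = (P₁V₁−P₂V₂)/(n−1) = (597×25.2−3880×5.01)/0.16 = -27700 J.
ΔU = nCvΔT = 1.10×20.8×(2130−1640) = 11100 J.
Q = ΔU + W = -16600 J.
Net over both steps: W = -15900 J, Q = 24400 J, ΔU = 40400 J.

2130 K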